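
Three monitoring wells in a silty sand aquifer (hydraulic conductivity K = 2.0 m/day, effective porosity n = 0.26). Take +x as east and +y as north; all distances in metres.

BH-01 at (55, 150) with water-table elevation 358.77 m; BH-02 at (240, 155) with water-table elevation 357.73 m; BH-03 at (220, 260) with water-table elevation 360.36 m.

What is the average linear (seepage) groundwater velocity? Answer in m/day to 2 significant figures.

0.19 m/day

Taking BH-01 as reference: BH-02−BH-01 = (185, 5, -1.04); BH-03−BH-01 = (165, 110, +1.59).
Determinant of the coordinate differences = 185·110 − 165·5 = 19525.
∂h/∂x = [(-1.04)·110 − (+1.59)·5] / 19525 = -0.006266
∂h/∂y = [185·(+1.59) − 165·(-1.04)] / 19525 = +0.02385
|∇h| = √(-0.006266² + 0.02385²) = 0.02466
Seepage velocity v = K·i/n = 2.0 × 0.02466 / 0.26 = 0.1897 m/day.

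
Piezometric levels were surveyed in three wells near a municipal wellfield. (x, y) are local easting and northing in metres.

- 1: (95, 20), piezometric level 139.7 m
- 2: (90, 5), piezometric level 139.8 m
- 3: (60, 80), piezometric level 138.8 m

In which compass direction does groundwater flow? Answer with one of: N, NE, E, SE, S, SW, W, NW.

Differences from 1: to 2 (Δx, Δy, Δh) = (-5, -15, +0.1); to 3 = (-35, 60, -0.9).
Solve a·Δx + b·Δy = Δh: det = (-5)·60 − (-35)·(-15) = -825.
∂h/∂x = [(+0.1)·60 − (-0.9)·(-15)] / -825 = +0.009091
∂h/∂y = [(-5)·(-0.9) − (-35)·(+0.1)] / -825 = -0.009697
Flow = −∇h = (-0.009091 east, +0.009697 north), which points northwest.

NW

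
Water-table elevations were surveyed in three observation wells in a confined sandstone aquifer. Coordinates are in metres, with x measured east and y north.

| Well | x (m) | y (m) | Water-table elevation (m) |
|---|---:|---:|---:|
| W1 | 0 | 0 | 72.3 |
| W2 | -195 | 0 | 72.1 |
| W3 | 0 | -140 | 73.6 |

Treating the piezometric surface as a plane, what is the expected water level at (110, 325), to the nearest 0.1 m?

69.4 m

∂h/∂x = (72.1 − 72.3) / (-195 − 0) = +0.001026
∂h/∂y = (73.6 − 72.3) / (-140 − 0) = -0.009286
h(110, 325) = 72.3 + (+0.001026)·(110) + (-0.009286)·(325) = 72.3 +0.113 -3.018 = 69.395 m.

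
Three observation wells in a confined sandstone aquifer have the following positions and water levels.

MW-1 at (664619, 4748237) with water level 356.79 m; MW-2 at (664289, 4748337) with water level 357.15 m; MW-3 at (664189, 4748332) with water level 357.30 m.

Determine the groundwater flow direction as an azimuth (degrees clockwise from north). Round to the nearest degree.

Taking MW-1 as reference: MW-2−MW-1 = (-330, 100, +0.36); MW-3−MW-1 = (-430, 95, +0.51).
Solve a·Δx + b·Δy = Δh: det = (-330)·95 − (-430)·100 = 11650.
∂h/∂x = [(+0.36)·95 − (+0.51)·100] / 11650 = -0.001442
∂h/∂y = [(-330)·(+0.51) − (-430)·(+0.36)] / 11650 = -0.001159
Flow direction (−∇h) has components (+0.001442 E, +0.001159 N).
Azimuth = atan2(E, N) = atan2(+0.001442, +0.001159) = 51.2° ≈ 051°.

051°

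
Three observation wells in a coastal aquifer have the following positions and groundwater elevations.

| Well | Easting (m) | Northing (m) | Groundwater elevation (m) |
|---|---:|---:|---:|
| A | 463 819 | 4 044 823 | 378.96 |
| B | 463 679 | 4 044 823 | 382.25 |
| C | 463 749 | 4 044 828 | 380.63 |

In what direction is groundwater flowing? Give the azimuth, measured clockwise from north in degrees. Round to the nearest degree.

102°

With h = a·x + b·y + c and A as origin, the differences give:
  (-140)·a + 0·b = +3.29
  (-70)·a + 5·b = +1.67
Eliminate b (×5 and ×0, subtract): -700·a = 16.450 → a = ∂h/∂x = -0.02350
Back-substitute: b = ∂h/∂y = +0.005000.
Flow direction (−∇h) has components (+0.02350 E, -0.005000 N).
Azimuth = atan2(E, N) = atan2(+0.02350, -0.005000) = 102.0° ≈ 102°.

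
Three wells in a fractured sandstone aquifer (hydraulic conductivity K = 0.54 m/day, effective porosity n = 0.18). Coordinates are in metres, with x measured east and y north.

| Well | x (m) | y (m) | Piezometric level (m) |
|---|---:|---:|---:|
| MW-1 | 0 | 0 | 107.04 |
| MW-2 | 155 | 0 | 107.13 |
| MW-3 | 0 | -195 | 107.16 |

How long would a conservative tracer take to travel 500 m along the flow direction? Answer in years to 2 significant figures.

540 years

∂h/∂x = (107.13 − 107.04) / (155 − 0) = +0.0005806
∂h/∂y = (107.16 − 107.04) / (-195 − 0) = -0.0006154
|∇h| = √(0.0005806² + -0.0006154²) = 0.0008461
Seepage velocity v = K·i/n = 0.54 × 0.0008461 / 0.18 = 0.002538 m/day.
t = 500 / 0.002538 = 1.97e+05 days = 539 years.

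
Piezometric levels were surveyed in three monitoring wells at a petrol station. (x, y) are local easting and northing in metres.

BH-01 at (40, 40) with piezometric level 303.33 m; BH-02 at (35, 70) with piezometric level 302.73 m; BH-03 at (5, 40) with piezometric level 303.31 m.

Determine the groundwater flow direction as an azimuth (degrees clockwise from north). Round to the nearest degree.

358°

Taking BH-01 as reference: BH-02−BH-01 = (-5, 30, -0.60); BH-03−BH-01 = (-35, 0, -0.02).
Solve a·Δx + b·Δy = Δh: det = (-5)·0 − (-35)·30 = 1050.
∂h/∂x = [(-0.60)·0 − (-0.02)·30] / 1050 = +0.0005714
∂h/∂y = [(-5)·(-0.02) − (-35)·(-0.60)] / 1050 = -0.01990
Flow direction (−∇h) has components (-0.0005714 E, +0.01990 N).
Azimuth = atan2(E, N) = atan2(-0.0005714, +0.01990) = 358.4° ≈ 358°.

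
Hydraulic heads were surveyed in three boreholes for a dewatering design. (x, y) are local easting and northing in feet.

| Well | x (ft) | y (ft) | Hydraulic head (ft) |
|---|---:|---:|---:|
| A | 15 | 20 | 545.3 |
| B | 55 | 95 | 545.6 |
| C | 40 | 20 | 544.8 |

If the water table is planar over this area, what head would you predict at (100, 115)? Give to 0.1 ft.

Taking A as reference: B−A = (40, 75, +0.3); C−A = (25, 0, -0.5).
Solve a·Δx + b·Δy = Δh: det = 40·0 − 25·75 = -1875.
∂h/∂x = [(+0.3)·0 − (-0.5)·75] / -1875 = -0.02000
∂h/∂y = [40·(-0.5) − 25·(+0.3)] / -1875 = +0.01467
h(100, 115) = 545.3 + (-0.02000)·(85) + (+0.01467)·(95) = 545.3 -1.700 +1.393 = 544.993 ft.

545.0 ft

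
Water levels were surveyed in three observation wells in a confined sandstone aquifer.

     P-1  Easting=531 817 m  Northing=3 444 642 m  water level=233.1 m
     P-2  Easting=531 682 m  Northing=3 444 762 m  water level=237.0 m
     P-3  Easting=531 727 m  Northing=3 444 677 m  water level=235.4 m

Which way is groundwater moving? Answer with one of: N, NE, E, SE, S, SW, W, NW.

Three-point gradient (reference P-1): Δ to P-2 = (-135, 120, +3.9), Δ to P-3 = (-90, 35, +2.3).
∂h/∂x = -0.02296, ∂h/∂y = +0.006667 (det = 6075).
Flow = −∇h = (+0.02296 east, -0.006667 north), which points east.

E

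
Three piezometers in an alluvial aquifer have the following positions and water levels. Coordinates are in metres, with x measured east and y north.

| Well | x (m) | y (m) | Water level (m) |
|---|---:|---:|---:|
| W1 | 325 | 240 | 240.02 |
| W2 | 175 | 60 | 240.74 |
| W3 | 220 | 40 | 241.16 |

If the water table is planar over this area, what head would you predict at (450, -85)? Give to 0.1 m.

243.5 m

With h = a·x + b·y + c and W1 as origin, the differences give:
  (-150)·a + (-180)·b = +0.72
  (-105)·a + (-200)·b = +1.14
Eliminate b (×(-200) and ×(-180), subtract): 11100·a = 61.200 → a = ∂h/∂x = +0.005514
Back-substitute: b = ∂h/∂y = -0.008595.
h(450, -85) = 240.02 + (+0.005514)·(125) + (-0.008595)·(-325) = 240.02 +0.689 +2.793 = 243.502 m.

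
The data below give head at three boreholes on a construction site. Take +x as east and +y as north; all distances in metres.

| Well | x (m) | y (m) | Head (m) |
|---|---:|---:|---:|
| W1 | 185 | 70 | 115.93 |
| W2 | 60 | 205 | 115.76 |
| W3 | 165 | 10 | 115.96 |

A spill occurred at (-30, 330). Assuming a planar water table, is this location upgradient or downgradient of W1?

downgradient

Taking W1 as reference: W2−W1 = (-125, 135, -0.17); W3−W1 = (-20, -60, +0.03).
Solve a·Δx + b·Δy = Δh: det = (-125)·(-60) − (-20)·135 = 10200.
∂h/∂x = [(-0.17)·(-60) − (+0.03)·135] / 10200 = +0.0006029
∂h/∂y = [(-125)·(+0.03) − (-20)·(-0.17)] / 10200 = -0.0007010
Head at (-30, 330) = 115.93 + (+0.0006029)·(-215) + (-0.0007010)·(260) = 115.62 m.
That is lower than the 115.93 m at W1, so the point is downgradient.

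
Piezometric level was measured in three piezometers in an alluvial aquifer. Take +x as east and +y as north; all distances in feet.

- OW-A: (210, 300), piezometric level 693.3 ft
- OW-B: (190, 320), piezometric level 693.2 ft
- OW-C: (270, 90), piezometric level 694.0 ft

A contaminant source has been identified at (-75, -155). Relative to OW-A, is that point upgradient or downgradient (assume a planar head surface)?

upgradient

Taking OW-A as reference: OW-B−OW-A = (-20, 20, -0.1); OW-C−OW-A = (60, -210, +0.7).
Solve a·Δx + b·Δy = Δh: det = (-20)·(-210) − 60·20 = 3000.
∂h/∂x = [(-0.1)·(-210) − (+0.7)·20] / 3000 = +0.002333
∂h/∂y = [(-20)·(+0.7) − 60·(-0.1)] / 3000 = -0.002667
Head at (-75, -155) = 693.3 + (+0.002333)·(-285) + (-0.002667)·(-455) = 693.85 ft.
That is higher than the 693.3 ft at OW-A, so the point is upgradient.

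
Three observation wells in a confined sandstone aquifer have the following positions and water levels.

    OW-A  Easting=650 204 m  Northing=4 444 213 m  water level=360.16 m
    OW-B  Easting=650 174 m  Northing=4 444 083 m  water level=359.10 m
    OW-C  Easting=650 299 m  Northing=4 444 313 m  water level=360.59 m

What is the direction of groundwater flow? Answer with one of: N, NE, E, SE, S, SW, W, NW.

SE

Differences from OW-A: to OW-B (Δx, Δy, Δh) = (-30, -130, -1.06); to OW-C = (95, 100, +0.43).
Determinant of the coordinate differences = (-30)·100 − 95·(-130) = 9350.
∂h/∂x = [(-1.06)·100 − (+0.43)·(-130)] / 9350 = -0.005358
∂h/∂y = [(-30)·(+0.43) − 95·(-1.06)] / 9350 = +0.009390
Flow = −∇h = (+0.005358 east, -0.009390 north), which points southeast.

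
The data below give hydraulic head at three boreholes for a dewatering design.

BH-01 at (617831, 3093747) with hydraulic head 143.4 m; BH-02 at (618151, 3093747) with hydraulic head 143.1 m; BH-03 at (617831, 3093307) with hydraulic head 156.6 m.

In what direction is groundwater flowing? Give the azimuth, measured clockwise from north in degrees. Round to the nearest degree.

∂h/∂x = (143.1 − 143.4) / (618151 − 617831) = -0.0009375
∂h/∂y = (156.6 − 143.4) / (3093307 − 3093747) = -0.03000
Flow direction (−∇h) has components (+0.0009375 E, +0.03000 N).
Azimuth = atan2(E, N) = atan2(+0.0009375, +0.03000) = 1.8° ≈ 002°.

002°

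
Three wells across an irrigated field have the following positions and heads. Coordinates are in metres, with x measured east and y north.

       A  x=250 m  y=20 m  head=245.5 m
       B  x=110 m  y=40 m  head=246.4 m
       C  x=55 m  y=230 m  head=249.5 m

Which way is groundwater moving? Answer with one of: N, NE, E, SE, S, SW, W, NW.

S

Taking A as reference: B−A = (-140, 20, +0.9); C−A = (-195, 210, +4.0).
Solve a·Δx + b·Δy = Δh: det = (-140)·210 − (-195)·20 = -25500.
∂h/∂x = [(+0.9)·210 − (+4.0)·20] / -25500 = -0.004275
∂h/∂y = [(-140)·(+4.0) − (-195)·(+0.9)] / -25500 = +0.01508
Flow = −∇h = (+0.004275 east, -0.01508 north), which points south.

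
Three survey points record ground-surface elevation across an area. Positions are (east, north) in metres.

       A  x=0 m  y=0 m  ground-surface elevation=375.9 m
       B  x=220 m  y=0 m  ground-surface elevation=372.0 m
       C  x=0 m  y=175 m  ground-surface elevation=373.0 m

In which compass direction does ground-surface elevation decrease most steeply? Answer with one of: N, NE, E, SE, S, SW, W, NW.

NE

∂z/∂x = (372.0 − 375.9) / (220 − 0) = -0.01773
∂z/∂y = (373.0 − 375.9) / (175 − 0) = -0.01657
Steepest decrease is along −∇f = (+0.01773 E, +0.01657 N) → northeast.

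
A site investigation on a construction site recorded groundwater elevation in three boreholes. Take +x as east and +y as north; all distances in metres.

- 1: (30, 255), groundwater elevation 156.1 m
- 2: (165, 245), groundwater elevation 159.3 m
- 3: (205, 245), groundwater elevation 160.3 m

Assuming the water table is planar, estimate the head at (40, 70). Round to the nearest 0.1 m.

Differences from 1: to 2 (Δx, Δy, Δh) = (135, -10, +3.2); to 3 = (175, -10, +4.2).
Determinant of the coordinate differences = 135·(-10) − 175·(-10) = 400.
∂h/∂x = [(+3.2)·(-10) − (+4.2)·(-10)] / 400 = +0.02500
∂h/∂y = [135·(+4.2) − 175·(+3.2)] / 400 = +0.01750
h(40, 70) = 156.1 + (+0.02500)·(10) + (+0.01750)·(-185) = 156.1 +0.250 -3.237 = 153.113 m.

153.1 m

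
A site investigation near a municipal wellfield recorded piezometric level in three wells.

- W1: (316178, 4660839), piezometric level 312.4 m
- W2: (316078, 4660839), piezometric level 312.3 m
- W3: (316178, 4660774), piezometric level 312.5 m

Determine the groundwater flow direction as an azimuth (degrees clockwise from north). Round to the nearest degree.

∂h/∂x = (312.3 − 312.4) / (316078 − 316178) = +0.0010000
∂h/∂y = (312.5 − 312.4) / (4660774 − 4660839) = -0.001538
Flow direction (−∇h) has components (-0.0010000 E, +0.001538 N).
Azimuth = atan2(E, N) = atan2(-0.0010000, +0.001538) = 327.0° ≈ 327°.

327°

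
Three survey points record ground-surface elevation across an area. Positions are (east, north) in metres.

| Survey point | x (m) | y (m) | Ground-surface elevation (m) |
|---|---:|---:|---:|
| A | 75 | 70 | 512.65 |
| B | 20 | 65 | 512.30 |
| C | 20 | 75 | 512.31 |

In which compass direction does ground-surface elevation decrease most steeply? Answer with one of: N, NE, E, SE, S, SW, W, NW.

Three-point gradient (reference A): Δ to B = (-55, -5, -0.35), Δ to C = (-55, 5, -0.34).
∂z/∂x = +0.006273, ∂z/∂y = +0.0010000 (det = -550).
Steepest decrease is along −∇f = (-0.006273 E, -0.0010000 N) → west.

W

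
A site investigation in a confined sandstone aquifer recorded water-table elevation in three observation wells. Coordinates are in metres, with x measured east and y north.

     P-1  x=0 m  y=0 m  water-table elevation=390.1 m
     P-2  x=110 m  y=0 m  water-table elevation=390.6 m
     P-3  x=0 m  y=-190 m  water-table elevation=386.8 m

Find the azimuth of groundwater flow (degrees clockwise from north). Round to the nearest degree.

195°

∂h/∂x = (390.6 − 390.1) / (110 − 0) = +0.004545
∂h/∂y = (386.8 − 390.1) / (-190 − 0) = +0.01737
Flow direction (−∇h) has components (-0.004545 E, -0.01737 N).
Azimuth = atan2(E, N) = atan2(-0.004545, -0.01737) = 194.7° ≈ 195°.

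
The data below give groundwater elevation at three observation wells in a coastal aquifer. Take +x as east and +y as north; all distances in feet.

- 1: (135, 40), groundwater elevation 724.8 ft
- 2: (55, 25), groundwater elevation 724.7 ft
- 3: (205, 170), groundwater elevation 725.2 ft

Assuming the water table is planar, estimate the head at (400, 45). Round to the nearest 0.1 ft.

With h = a·x + b·y + c and 1 as origin, the differences give:
  (-80)·a + (-15)·b = -0.1
  70·a + 130·b = +0.4
Eliminate b (×130 and ×(-15), subtract): -9350·a = -7.00 → a = ∂h/∂x = +0.0007487
Back-substitute: b = ∂h/∂y = +0.002674.
h(400, 45) = 724.8 + (+0.0007487)·(265) + (+0.002674)·(5) = 724.8 +0.198 +0.013 = 725.012 ft.

725.0 ft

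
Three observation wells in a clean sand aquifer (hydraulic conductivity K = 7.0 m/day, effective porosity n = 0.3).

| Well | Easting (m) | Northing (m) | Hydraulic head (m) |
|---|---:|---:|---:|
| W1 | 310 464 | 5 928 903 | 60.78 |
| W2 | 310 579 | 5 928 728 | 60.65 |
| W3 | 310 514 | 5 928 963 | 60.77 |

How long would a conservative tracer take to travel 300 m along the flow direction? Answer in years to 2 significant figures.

50 years

With h = a·x + b·y + c and W1 as origin, the differences give:
  115·a + (-175)·b = -0.13
  50·a + 60·b = -0.01
Eliminate b (×60 and ×(-175), subtract): 15650·a = -9.550 → a = ∂h/∂x = -0.0006102
Back-substitute: b = ∂h/∂y = +0.0003419.
|∇h| = √(-0.0006102² + 0.0003419²) = 0.0006995
Seepage velocity v = K·i/n = 7.0 × 0.0006995 / 0.3 = 0.01632 m/day.
t = 300 / 0.01632 = 1.838e+04 days = 50.3 years.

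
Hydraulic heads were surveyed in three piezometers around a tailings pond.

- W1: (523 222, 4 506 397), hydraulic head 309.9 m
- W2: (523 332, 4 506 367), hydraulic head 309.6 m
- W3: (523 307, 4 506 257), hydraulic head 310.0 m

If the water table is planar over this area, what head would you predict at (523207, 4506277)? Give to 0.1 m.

310.3 m

With h = a·x + b·y + c and W1 as origin, the differences give:
  110·a + (-30)·b = -0.3
  85·a + (-140)·b = +0.1
Eliminate b (×(-140) and ×(-30), subtract): -12850·a = 45.00 → a = ∂h/∂x = -0.003502
Back-substitute: b = ∂h/∂y = -0.002840.
h(523207, 4506277) = 309.9 + (-0.003502)·(-15) + (-0.002840)·(-120) = 309.9 +0.053 +0.341 = 310.293 m.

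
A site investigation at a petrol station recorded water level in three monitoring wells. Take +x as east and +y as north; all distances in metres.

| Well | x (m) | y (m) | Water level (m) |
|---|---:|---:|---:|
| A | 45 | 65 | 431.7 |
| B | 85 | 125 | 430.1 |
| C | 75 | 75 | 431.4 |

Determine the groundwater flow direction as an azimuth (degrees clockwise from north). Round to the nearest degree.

003°

With h = a·x + b·y + c and A as origin, the differences give:
  40·a + 60·b = -1.6
  30·a + 10·b = -0.3
Eliminate b (×10 and ×60, subtract): -1400·a = 2.00 → a = ∂h/∂x = -0.001429
Back-substitute: b = ∂h/∂y = -0.02571.
Flow direction (−∇h) has components (+0.001429 E, +0.02571 N).
Azimuth = atan2(E, N) = atan2(+0.001429, +0.02571) = 3.2° ≈ 003°.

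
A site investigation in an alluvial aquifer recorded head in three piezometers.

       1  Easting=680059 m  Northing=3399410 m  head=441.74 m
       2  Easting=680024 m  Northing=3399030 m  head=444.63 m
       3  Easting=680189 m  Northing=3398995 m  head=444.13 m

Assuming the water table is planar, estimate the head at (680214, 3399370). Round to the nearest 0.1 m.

With h = a·x + b·y + c and 1 as origin, the differences give:
  (-35)·a + (-380)·b = +2.89
  130·a + (-415)·b = +2.39
Eliminate b (×(-415) and ×(-380), subtract): 63925·a = -291.150 → a = ∂h/∂x = -0.004555
Back-substitute: b = ∂h/∂y = -0.007186.
h(680214, 3399370) = 441.74 + (-0.004555)·(155) + (-0.007186)·(-40) = 441.74 -0.706 +0.287 = 441.321 m.

441.3 m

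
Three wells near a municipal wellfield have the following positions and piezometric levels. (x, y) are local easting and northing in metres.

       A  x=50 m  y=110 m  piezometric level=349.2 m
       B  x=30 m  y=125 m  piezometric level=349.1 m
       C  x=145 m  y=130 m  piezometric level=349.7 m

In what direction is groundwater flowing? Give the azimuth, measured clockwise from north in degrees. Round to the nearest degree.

267°

Differences from A: to B (Δx, Δy, Δh) = (-20, 15, -0.1); to C = (95, 20, +0.5).
Determinant of the coordinate differences = (-20)·20 − 95·15 = -1825.
∂h/∂x = [(-0.1)·20 − (+0.5)·15] / -1825 = +0.005205
∂h/∂y = [(-20)·(+0.5) − 95·(-0.1)] / -1825 = +0.0002740
Flow direction (−∇h) has components (-0.005205 E, -0.0002740 N).
Azimuth = atan2(E, N) = atan2(-0.005205, -0.0002740) = 267.0° ≈ 267°.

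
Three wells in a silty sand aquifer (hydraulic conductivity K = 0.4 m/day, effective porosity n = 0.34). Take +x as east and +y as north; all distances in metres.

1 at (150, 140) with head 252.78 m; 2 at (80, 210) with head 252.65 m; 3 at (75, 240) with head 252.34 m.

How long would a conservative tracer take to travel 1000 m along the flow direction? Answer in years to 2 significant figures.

150 years

With h = a·x + b·y + c and 1 as origin, the differences give:
  (-70)·a + 70·b = -0.13
  (-75)·a + 100·b = -0.44
Eliminate b (×100 and ×70, subtract): -1750·a = 17.800 → a = ∂h/∂x = -0.01017
Back-substitute: b = ∂h/∂y = -0.01203.
|∇h| = √(-0.01017² + -0.01203²) = 0.01575
Seepage velocity v = K·i/n = 0.4 × 0.01575 / 0.34 = 0.01853 m/day.
t = 1000 / 0.01853 = 5.397e+04 days = 148 years.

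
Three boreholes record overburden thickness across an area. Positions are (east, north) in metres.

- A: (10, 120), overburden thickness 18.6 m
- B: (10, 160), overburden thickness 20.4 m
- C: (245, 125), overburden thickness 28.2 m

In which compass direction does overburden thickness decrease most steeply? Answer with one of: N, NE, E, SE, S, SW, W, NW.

Differences from A: to B (Δx, Δy, Δh) = (0, 40, +1.8); to C = (235, 5, +9.6).
Determinant of the coordinate differences = 0·5 − 235·40 = -9400.
∂d/∂x = [(+1.8)·5 − (+9.6)·40] / -9400 = +0.03989
∂d/∂y = [0·(+9.6) − 235·(+1.8)] / -9400 = +0.04500
Steepest decrease is along −∇f = (-0.03989 E, -0.04500 N) → southwest.

SW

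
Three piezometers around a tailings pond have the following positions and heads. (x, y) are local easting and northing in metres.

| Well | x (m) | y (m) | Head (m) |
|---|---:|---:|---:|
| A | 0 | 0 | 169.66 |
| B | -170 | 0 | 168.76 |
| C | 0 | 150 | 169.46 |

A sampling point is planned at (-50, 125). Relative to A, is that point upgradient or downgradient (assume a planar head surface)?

∂h/∂x = (168.76 − 169.66) / (-170 − 0) = +0.005294
∂h/∂y = (169.46 − 169.66) / (150 − 0) = -0.001333
Head at (-50, 125) = 169.66 + (+0.005294)·(-50) + (-0.001333)·(125) = 169.23 m.
That is lower than the 169.66 m at A, so the point is downgradient.

downgradient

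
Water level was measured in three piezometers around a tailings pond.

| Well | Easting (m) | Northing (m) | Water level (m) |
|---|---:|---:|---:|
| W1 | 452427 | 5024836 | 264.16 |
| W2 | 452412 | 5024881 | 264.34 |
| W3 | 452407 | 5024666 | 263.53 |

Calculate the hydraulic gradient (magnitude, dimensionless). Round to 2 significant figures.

0.0038

Taking W1 as reference: W2−W1 = (-15, 45, +0.18); W3−W1 = (-20, -170, -0.63).
Solve a·Δx + b·Δy = Δh: det = (-15)·(-170) − (-20)·45 = 3450.
∂h/∂x = [(+0.18)·(-170) − (-0.63)·45] / 3450 = -0.0006522
∂h/∂y = [(-15)·(-0.63) − (-20)·(+0.18)] / 3450 = +0.003783
|∇h| = √(-0.0006522² + 0.003783²) = 0.003839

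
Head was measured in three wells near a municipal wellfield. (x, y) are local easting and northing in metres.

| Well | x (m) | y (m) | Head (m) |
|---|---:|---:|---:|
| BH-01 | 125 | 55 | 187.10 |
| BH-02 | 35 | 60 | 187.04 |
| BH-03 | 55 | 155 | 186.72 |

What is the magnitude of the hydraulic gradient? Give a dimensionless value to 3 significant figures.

0.00350

Three-point gradient (reference BH-01): Δ to BH-02 = (-90, 5, -0.06), Δ to BH-03 = (-70, 100, -0.38).
∂h/∂x = +0.0004740, ∂h/∂y = -0.003468 (det = -8650).
|∇h| = √(0.0004740² + -0.003468²) = 0.0035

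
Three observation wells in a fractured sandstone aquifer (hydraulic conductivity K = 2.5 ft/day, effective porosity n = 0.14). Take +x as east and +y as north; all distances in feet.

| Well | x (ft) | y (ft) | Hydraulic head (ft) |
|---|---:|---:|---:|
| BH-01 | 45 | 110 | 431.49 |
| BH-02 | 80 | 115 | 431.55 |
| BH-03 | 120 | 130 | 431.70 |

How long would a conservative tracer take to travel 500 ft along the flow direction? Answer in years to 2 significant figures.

Three-point gradient (reference BH-01): Δ to BH-02 = (35, 5, +0.06), Δ to BH-03 = (75, 20, +0.21).
∂h/∂x = +0.0004615, ∂h/∂y = +0.008769 (det = 325).
|∇h| = √(0.0004615² + 0.008769²) = 0.008781
Seepage velocity v = K·i/n = 2.5 × 0.008781 / 0.14 = 0.1568 ft/day.
t = 500 / 0.1568 = 3189 days = 8.73 years.

8.7 years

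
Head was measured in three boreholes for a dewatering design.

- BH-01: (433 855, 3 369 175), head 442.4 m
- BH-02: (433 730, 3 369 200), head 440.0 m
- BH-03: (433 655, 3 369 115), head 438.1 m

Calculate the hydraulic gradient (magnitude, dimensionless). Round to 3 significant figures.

With h = a·x + b·y + c and BH-01 as origin, the differences give:
  (-125)·a + 25·b = -2.4
  (-200)·a + (-60)·b = -4.3
Eliminate b (×(-60) and ×25, subtract): 12500·a = 251.50 → a = ∂h/∂x = +0.02012
Back-substitute: b = ∂h/∂y = +0.004600.
|∇h| = √(0.02012² + 0.004600²) = 0.02064

0.0206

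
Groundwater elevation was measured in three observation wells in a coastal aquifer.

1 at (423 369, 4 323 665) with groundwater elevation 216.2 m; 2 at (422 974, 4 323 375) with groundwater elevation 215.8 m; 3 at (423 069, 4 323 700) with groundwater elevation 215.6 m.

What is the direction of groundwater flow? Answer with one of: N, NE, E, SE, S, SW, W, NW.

With h = a·x + b·y + c and 1 as origin, the differences give:
  (-395)·a + (-290)·b = -0.4
  (-300)·a + 35·b = -0.6
Eliminate b (×35 and ×(-290), subtract): -100825·a = -188.00 → a = ∂h/∂x = +0.001865
Back-substitute: b = ∂h/∂y = -0.001160.
Flow = −∇h = (-0.001865 east, +0.001160 north), which points northwest.

NW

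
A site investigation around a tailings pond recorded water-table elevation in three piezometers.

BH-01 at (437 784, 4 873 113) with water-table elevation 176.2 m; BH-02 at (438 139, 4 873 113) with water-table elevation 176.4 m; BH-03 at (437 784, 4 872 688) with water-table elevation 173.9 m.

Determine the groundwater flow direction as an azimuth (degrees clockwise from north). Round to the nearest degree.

186°

∂h/∂x = (176.4 − 176.2) / (438139 − 437784) = +0.0005634
∂h/∂y = (173.9 − 176.2) / (4872688 − 4873113) = +0.005412
Flow direction (−∇h) has components (-0.0005634 E, -0.005412 N).
Azimuth = atan2(E, N) = atan2(-0.0005634, -0.005412) = 185.9° ≈ 186°.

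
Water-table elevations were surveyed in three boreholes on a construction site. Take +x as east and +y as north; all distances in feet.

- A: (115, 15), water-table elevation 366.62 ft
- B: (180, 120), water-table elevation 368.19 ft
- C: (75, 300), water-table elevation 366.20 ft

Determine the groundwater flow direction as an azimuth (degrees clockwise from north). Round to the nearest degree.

266°

Taking A as reference: B−A = (65, 105, +1.57); C−A = (-40, 285, -0.42).
Determinant of the coordinate differences = 65·285 − (-40)·105 = 22725.
∂h/∂x = [(+1.57)·285 − (-0.42)·105] / 22725 = +0.02163
∂h/∂y = [65·(-0.42) − (-40)·(+1.57)] / 22725 = +0.001562
Flow direction (−∇h) has components (-0.02163 E, -0.001562 N).
Azimuth = atan2(E, N) = atan2(-0.02163, -0.001562) = 265.9° ≈ 266°.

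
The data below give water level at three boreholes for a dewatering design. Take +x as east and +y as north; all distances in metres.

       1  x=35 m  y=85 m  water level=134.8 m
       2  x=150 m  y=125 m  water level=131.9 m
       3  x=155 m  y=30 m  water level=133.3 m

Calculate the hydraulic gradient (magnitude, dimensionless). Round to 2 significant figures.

With h = a·x + b·y + c and 1 as origin, the differences give:
  115·a + 40·b = -2.9
  120·a + (-55)·b = -1.5
Eliminate b (×(-55) and ×40, subtract): -11125·a = 219.50 → a = ∂h/∂x = -0.01973
Back-substitute: b = ∂h/∂y = -0.01578.
|∇h| = √(-0.01973² + -0.01578²) = 0.02526

0.025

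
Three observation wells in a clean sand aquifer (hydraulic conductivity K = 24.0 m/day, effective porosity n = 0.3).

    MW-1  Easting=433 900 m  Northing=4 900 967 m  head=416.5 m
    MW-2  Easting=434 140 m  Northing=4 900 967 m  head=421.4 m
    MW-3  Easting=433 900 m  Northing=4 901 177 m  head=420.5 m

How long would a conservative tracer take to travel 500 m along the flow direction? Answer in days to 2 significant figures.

220 days

∂h/∂x = (421.4 − 416.5) / (434140 − 433900) = +0.02042
∂h/∂y = (420.5 − 416.5) / (4901177 − 4900967) = +0.01905
|∇h| = √(0.02042² + 0.01905²) = 0.02793
Seepage velocity v = K·i/n = 24.0 × 0.02793 / 0.3 = 2.234 m/day.
t = 500 / 2.234 = 223.8 days.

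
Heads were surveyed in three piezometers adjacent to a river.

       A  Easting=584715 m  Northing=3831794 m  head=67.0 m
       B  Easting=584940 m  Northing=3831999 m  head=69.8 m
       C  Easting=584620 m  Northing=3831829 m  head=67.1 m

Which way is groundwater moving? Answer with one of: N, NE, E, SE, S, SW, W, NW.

S

Three-point gradient (reference A): Δ to B = (225, 205, +2.8), Δ to C = (-95, 35, +0.1).
∂h/∂x = +0.002834, ∂h/∂y = +0.01055 (det = 27350).
Flow = −∇h = (-0.002834 east, -0.01055 north), which points south.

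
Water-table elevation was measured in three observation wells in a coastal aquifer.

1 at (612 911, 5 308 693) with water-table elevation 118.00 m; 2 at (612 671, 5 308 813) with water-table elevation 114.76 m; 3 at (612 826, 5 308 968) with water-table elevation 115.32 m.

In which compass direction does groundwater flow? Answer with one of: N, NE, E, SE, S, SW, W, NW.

Taking 1 as reference: 2−1 = (-240, 120, -3.24); 3−1 = (-85, 275, -2.68).
Solve a·Δx + b·Δy = Δh: det = (-240)·275 − (-85)·120 = -55800.
∂h/∂x = [(-3.24)·275 − (-2.68)·120] / -55800 = +0.01020
∂h/∂y = [(-240)·(-2.68) − (-85)·(-3.24)] / -55800 = -0.006591
Flow = −∇h = (-0.01020 east, +0.006591 north), which points northwest.

NW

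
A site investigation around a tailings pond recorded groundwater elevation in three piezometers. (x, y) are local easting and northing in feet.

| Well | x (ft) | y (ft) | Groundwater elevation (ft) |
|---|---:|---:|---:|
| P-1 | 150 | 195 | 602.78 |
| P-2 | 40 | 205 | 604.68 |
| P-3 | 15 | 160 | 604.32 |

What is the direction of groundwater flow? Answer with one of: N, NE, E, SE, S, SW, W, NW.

Differences from P-1: to P-2 (Δx, Δy, Δh) = (-110, 10, +1.90); to P-3 = (-135, -35, +1.54).
Solve a·Δx + b·Δy = Δh: det = (-110)·(-35) − (-135)·10 = 5200.
∂h/∂x = [(+1.90)·(-35) − (+1.54)·10] / 5200 = -0.01575
∂h/∂y = [(-110)·(+1.54) − (-135)·(+1.90)] / 5200 = +0.01675
Flow = −∇h = (+0.01575 east, -0.01675 north), which points southeast.

SE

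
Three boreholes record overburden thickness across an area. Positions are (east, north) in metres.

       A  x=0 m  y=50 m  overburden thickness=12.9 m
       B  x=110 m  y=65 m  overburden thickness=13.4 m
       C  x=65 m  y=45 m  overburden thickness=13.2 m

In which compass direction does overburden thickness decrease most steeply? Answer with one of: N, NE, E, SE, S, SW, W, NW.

Differences from A: to B (Δx, Δy, Δh) = (110, 15, +0.5); to C = (65, -5, +0.3).
Solve a·Δx + b·Δy = Δd: det = 110·(-5) − 65·15 = -1525.
∂d/∂x = [(+0.5)·(-5) − (+0.3)·15] / -1525 = +0.004590
∂d/∂y = [110·(+0.3) − 65·(+0.5)] / -1525 = -0.0003279
Steepest decrease is along −∇f = (-0.004590 E, +0.0003279 N) → west.

W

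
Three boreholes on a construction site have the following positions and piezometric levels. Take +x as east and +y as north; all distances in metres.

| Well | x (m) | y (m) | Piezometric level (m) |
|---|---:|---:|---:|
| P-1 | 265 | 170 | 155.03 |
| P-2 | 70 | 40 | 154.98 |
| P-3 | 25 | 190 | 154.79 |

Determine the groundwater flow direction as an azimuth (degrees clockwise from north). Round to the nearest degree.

With h = a·x + b·y + c and P-1 as origin, the differences give:
  (-195)·a + (-130)·b = -0.05
  (-240)·a + 20·b = -0.24
Eliminate b (×20 and ×(-130), subtract): -35100·a = -32.200 → a = ∂h/∂x = +0.0009174
Back-substitute: b = ∂h/∂y = -0.0009915.
Flow direction (−∇h) has components (-0.0009174 E, +0.0009915 N).
Azimuth = atan2(E, N) = atan2(-0.0009174, +0.0009915) = 317.2° ≈ 317°.

317°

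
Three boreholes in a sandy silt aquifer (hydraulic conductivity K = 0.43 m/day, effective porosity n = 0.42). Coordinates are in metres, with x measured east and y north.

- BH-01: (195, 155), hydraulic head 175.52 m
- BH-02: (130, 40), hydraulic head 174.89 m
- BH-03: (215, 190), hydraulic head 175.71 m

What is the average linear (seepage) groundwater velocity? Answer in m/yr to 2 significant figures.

4.8 m/yr

Three-point gradient (reference BH-01): Δ to BH-02 = (-65, -115, -0.63), Δ to BH-03 = (20, 35, +0.19).
∂h/∂x = -0.008000, ∂h/∂y = +0.01000 (det = 25).
|∇h| = √(-0.008000² + 0.01000²) = 0.01281
Seepage velocity v = K·i/n = 0.43 × 0.01281 / 0.42 = 0.01311 m/day = 4.788 m/yr.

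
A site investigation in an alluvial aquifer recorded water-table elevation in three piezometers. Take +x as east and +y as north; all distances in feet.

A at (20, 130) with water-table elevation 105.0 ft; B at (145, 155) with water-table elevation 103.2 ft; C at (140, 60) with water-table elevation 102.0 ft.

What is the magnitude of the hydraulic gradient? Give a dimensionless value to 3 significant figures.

With h = a·x + b·y + c and A as origin, the differences give:
  125·a + 25·b = -1.8
  120·a + (-70)·b = -3.0
Eliminate b (×(-70) and ×25, subtract): -11750·a = 201.00 → a = ∂h/∂x = -0.01711
Back-substitute: b = ∂h/∂y = +0.01353.
|∇h| = √(-0.01711² + 0.01353²) = 0.02181

0.0218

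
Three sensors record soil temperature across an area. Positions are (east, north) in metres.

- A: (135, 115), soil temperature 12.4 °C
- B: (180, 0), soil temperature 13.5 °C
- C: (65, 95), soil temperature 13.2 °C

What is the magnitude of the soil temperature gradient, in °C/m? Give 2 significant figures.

Differences from A: to B (Δx, Δy, Δh) = (45, -115, +1.1); to C = (-70, -20, +0.8).
Solve a·Δx + b·Δy = ΔT: det = 45·(-20) − (-70)·(-115) = -8950.
∂T/∂x = [(+1.1)·(-20) − (+0.8)·(-115)] / -8950 = -0.007821
∂T/∂y = [45·(+0.8) − (-70)·(+1.1)] / -8950 = -0.01263
|∇f| = √(-0.007821² + -0.01263²) = 0.01486 °C/m

0.015 °C/m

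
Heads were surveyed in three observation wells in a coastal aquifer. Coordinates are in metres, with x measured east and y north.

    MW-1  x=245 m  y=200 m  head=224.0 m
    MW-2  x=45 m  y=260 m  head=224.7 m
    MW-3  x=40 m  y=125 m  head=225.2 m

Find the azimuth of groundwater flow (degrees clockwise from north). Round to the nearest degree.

Three-point gradient (reference MW-1): Δ to MW-2 = (-200, 60, +0.7), Δ to MW-3 = (-205, -75, +1.2).
∂h/∂x = -0.004560, ∂h/∂y = -0.003535 (det = 27300).
Flow direction (−∇h) has components (+0.004560 E, +0.003535 N).
Azimuth = atan2(E, N) = atan2(+0.004560, +0.003535) = 52.2° ≈ 052°.

052°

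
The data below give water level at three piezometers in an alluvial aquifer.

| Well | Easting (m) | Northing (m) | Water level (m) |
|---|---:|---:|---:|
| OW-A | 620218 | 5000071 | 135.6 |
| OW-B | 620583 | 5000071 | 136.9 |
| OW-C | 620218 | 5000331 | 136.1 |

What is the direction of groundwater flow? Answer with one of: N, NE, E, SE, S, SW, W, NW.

∂h/∂x = (136.9 − 135.6) / (620583 − 620218) = +0.003562
∂h/∂y = (136.1 − 135.6) / (5000331 − 5000071) = +0.001923
Flow = −∇h = (-0.003562 east, -0.001923 north), which points southwest.

SW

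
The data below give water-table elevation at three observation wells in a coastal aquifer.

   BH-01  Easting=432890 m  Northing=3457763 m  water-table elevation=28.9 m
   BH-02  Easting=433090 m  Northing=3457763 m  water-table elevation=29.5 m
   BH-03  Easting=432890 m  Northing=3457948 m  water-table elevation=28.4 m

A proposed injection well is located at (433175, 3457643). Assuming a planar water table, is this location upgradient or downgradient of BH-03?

upgradient

∂h/∂x = (29.5 − 28.9) / (433090 − 432890) = +0.003000
∂h/∂y = (28.4 − 28.9) / (3457948 − 3457763) = -0.002703
Head at (433175, 3457643) = 28.9 + (+0.003000)·(285) + (-0.002703)·(-120) = 30.08 m.
That is higher than the 28.4 m at BH-03, so the point is upgradient.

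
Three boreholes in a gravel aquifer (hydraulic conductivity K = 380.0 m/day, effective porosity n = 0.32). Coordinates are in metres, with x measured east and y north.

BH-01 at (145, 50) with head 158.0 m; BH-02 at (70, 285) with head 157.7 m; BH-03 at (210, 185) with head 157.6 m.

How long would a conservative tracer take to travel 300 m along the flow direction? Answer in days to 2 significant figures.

Differences from BH-01: to BH-02 (Δx, Δy, Δh) = (-75, 235, -0.3); to BH-03 = (65, 135, -0.4).
Solve a·Δx + b·Δy = Δh: det = (-75)·135 − 65·235 = -25400.
∂h/∂x = [(-0.3)·135 − (-0.4)·235] / -25400 = -0.002106
∂h/∂y = [(-75)·(-0.4) − 65·(-0.3)] / -25400 = -0.001949
|∇h| = √(-0.002106² + -0.001949²) = 0.002869
Seepage velocity v = K·i/n = 380.0 × 0.002869 / 0.32 = 3.407 m/day.
t = 300 / 3.407 = 88.05 days.

88 days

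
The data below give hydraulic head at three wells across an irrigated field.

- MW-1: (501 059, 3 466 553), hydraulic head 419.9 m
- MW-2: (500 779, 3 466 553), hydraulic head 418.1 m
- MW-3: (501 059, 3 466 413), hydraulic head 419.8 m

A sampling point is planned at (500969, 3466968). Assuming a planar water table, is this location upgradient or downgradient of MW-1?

downgradient

∂h/∂x = (418.1 − 419.9) / (500779 − 501059) = +0.006429
∂h/∂y = (419.8 − 419.9) / (3466413 − 3466553) = +0.0007143
Head at (500969, 3466968) = 419.9 + (+0.006429)·(-90) + (+0.0007143)·(415) = 419.62 m.
That is lower than the 419.9 m at MW-1, so the point is downgradient.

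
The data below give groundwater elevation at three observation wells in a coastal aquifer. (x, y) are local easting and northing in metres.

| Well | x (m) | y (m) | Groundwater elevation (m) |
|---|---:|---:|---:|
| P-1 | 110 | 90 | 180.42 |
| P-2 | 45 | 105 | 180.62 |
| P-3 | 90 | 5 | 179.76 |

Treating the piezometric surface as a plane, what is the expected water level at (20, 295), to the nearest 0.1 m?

182.2 m

Differences from P-1: to P-2 (Δx, Δy, Δh) = (-65, 15, +0.20); to P-3 = (-20, -85, -0.66).
Solve a·Δx + b·Δy = Δh: det = (-65)·(-85) − (-20)·15 = 5825.
∂h/∂x = [(+0.20)·(-85) − (-0.66)·15] / 5825 = -0.001219
∂h/∂y = [(-65)·(-0.66) − (-20)·(+0.20)] / 5825 = +0.008052
h(20, 295) = 180.42 + (-0.001219)·(-90) + (+0.008052)·(205) = 180.42 +0.110 +1.651 = 182.180 m.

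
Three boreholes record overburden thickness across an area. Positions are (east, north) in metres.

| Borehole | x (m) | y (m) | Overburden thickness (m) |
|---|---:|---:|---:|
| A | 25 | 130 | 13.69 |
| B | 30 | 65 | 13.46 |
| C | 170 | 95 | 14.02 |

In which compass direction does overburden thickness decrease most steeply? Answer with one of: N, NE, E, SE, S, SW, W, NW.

Taking A as reference: B−A = (5, -65, -0.23); C−A = (145, -35, +0.33).
Solve a·Δx + b·Δy = Δd: det = 5·(-35) − 145·(-65) = 9250.
∂d/∂x = [(-0.23)·(-35) − (+0.33)·(-65)] / 9250 = +0.003189
∂d/∂y = [5·(+0.33) − 145·(-0.23)] / 9250 = +0.003784
Steepest decrease is along −∇f = (-0.003189 E, -0.003784 N) → southwest.

SW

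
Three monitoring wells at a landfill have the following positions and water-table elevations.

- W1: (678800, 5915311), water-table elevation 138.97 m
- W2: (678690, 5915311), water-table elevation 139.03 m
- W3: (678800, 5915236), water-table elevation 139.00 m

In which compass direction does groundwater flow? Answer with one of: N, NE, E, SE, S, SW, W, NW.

∂h/∂x = (139.03 − 138.97) / (678690 − 678800) = -0.0005455
∂h/∂y = (139.00 − 138.97) / (5915236 − 5915311) = -0.0004000
Flow = −∇h = (+0.0005455 east, +0.0004000 north), which points northeast.

NE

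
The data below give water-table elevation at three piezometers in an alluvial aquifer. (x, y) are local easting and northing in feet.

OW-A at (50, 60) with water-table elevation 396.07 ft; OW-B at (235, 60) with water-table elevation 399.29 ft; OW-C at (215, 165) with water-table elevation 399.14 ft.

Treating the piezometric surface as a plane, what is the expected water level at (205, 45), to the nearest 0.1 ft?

Taking OW-A as reference: OW-B−OW-A = (185, 0, +3.22); OW-C−OW-A = (165, 105, +3.07).
Solve a·Δx + b·Δy = Δh: det = 185·105 − 165·0 = 19425.
∂h/∂x = [(+3.22)·105 − (+3.07)·0] / 19425 = +0.01741
∂h/∂y = [185·(+3.07) − 165·(+3.22)] / 19425 = +0.001887
h(205, 45) = 396.07 + (+0.01741)·(155) + (+0.001887)·(-15) = 396.07 +2.698 -0.028 = 398.740 ft.

398.7 ft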